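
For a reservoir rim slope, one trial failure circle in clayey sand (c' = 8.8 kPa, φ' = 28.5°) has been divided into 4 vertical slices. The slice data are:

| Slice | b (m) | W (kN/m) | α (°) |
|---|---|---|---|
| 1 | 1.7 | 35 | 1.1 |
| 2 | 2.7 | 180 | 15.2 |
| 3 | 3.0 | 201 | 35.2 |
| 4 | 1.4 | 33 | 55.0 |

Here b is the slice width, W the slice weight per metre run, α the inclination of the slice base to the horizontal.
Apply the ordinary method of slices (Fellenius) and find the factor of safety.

FS = 1.60

Ordinary method of slices: FS = Σ[c'·Δl_i + (W_i cosα_i)·tanφ'] / Σ W_i sinα_i, with Δl_i = b_i / cosα_i.
Slice 1: Δl = 1.7/cos1.1° = 1.700 m; N'_1 = 35·cos1.1° = 35.0; c'Δl = 14.96; W sinα = 0.7
Slice 2: Δl = 2.7/cos15.2° = 2.798 m; N'_2 = 180·cos15.2° = 173.7; c'Δl = 24.62; W sinα = 47.2
Slice 3: Δl = 3.0/cos35.2° = 3.671 m; N'_3 = 201·cos35.2° = 164.2; c'Δl = 32.31; W sinα = 115.9
Slice 4: Δl = 1.4/cos55.0° = 2.441 m; N'_4 = 33·cos55.0° = 18.9; c'Δl = 21.48; W sinα = 27.0
Σc'Δl = 93.4 kN/m; ΣN' = 391.9 kN/m; ΣW sinα = 190.8 kN/m
Resisting = 93.4 + 391.9·tan28.5° = 93.4 + 212.8 = 306.1 kN/m
FS = 306.1 / 190.8 = 1.605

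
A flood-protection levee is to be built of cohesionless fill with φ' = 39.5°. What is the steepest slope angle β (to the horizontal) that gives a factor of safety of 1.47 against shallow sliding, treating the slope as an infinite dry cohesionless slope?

β = 29.3°

For an infinite dry cohesionless slope FS = tanφ'/tanβ, so tanβ = tanφ' / FS.
tanβ = tan39.5° / 1.47 = 0.8243 / 1.47 = 0.5608
β = arctan(0.5608) = 29.28°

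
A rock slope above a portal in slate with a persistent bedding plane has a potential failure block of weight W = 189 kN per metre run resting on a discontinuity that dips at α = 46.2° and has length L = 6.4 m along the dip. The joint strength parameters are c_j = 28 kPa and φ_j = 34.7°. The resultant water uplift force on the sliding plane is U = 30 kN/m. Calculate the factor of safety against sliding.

FS = 1.83

Resolving the block weight along and normal to the plane and applying the Mohr–Coulomb strength on the joint:
N' = W cosα − U = 189·cos46.2° − 30 = 100.8 kN/m
Driving force T = W sinα = 189·sin46.2° = 136.4 kN/m
Resisting force R = c_j·L + N'·tanφ_j = 28·6.4 + 100.8·tan34.7° = 179.2 + 69.8 = 249.0 kN/m
FS = R / T = 249.0 / 136.4 = 1.825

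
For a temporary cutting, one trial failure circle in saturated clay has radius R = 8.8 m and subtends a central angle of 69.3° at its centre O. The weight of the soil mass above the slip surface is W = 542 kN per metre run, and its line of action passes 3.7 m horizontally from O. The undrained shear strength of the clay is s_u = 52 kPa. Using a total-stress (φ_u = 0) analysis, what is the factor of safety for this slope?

FS = 2.43

Taking moments about the centre O, the resisting moment is provided by the undrained shear strength acting along the arc:
Arc length L_a = R·θ = 8.8·(69.3°·π/180) = 8.8·1.2095 = 10.64 m
M_R = s_u·L_a·R = 52·10.64·8.8 = 4870.6 kN·m/m
M_D = W·d = 542·3.7 = 2005.4 kN·m/m
FS = M_R / M_D = 4870.6 / 2005.4 = 2.429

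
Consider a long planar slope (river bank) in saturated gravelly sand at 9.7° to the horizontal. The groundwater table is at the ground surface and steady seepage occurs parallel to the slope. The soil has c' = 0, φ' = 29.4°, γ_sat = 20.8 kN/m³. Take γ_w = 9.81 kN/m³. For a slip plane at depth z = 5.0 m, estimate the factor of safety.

With seepage parallel to the slope and the water table at the surface, the effective normal stress on the slip plane uses the buoyant unit weight γ' = γ_sat − γ_w while the driving shear stress uses γ_sat:
FS = [c' + γ' z cos²β tanφ'] / [γ_sat z sinβ cosβ]
(For c' = 0 this reduces to FS = (γ'/γ_sat)·tanφ'/tanβ.)
γ' = 20.8 − 9.81 = 10.99 kN/m³
Numerator = 0.0 + 10.99·5.0·cos²9.7°·tan29.4° = 0.0 + 10.99·5.0·0.9716·0.5635 = 30.084 kPa
Denominator = 20.8·5.0·sin9.7°·cos9.7° = 20.8·5.0·0.1685·0.9857 = 17.272 kPa
FS = 30.084 / 17.272 = 1.742

FS = 1.74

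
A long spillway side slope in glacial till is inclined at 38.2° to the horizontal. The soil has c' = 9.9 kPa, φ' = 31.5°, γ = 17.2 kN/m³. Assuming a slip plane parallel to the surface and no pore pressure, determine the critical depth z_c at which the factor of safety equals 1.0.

Setting FS = 1.00 in FS = [c' + γz cos²β tanφ'] / [γz sinβ cosβ] and solving for z:
z = c' / [γ cosβ (FS·sinβ − cosβ·tanφ')]
  = 9.9 / [17.2·cos38.2°·(1.00·sin38.2° − cos38.2°·tan31.5°)]
  = 9.9 / [17.2·0.7859·(1.00·0.6184 − 0.7859·0.6128)]
  = 9.9 / 1.8496 = 5.353 m

z_c = 5.35 m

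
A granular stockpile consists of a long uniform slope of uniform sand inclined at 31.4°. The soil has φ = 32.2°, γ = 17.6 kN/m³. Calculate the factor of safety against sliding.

FS = 1.03

For a dry cohesionless infinite slope the factor of safety is FS = tanφ / tanβ.
FS = tan32.2° / tan31.4° = 0.6297 / 0.6104 = 1.032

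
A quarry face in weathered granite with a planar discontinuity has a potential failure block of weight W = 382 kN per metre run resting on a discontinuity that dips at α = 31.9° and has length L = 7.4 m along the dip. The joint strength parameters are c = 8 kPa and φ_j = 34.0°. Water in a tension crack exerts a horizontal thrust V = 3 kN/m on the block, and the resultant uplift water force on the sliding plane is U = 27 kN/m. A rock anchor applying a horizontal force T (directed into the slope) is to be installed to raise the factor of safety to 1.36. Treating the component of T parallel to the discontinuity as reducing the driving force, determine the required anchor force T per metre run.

T = 13 kN/m

Resolving forces along and normal to the sliding plane, with the horizontal anchor force T adding T·sinα to the effective normal force and T·cosα acting up the plane against the driving force:
FS = [cL + (W cosα − U − V sinα + T sinα) tanφ_j] / [W sinα + V cosα − T cosα]
Without the anchor: N' = 295.7 kN/m, driving T_d = 204.4 kN/m, resisting R = 8·7.4 + 295.7·tan34.0° = 258.7 kN/m, FS = 1.27.
Setting FS = 1.36 and solving for T:
1.36·(204.4 − T cos31.9°) = 258.7 + T sin31.9°·tan34.0°
T·(sin31.9°·tan34.0° + 1.36·cos31.9°) = 1.36·204.4 − 258.7
T·(0.5284·0.6745 + 1.36·0.8490) = 278.0 − 258.7 = 19.3
T·1.5110 = 19.3
T = 12.8 kN/m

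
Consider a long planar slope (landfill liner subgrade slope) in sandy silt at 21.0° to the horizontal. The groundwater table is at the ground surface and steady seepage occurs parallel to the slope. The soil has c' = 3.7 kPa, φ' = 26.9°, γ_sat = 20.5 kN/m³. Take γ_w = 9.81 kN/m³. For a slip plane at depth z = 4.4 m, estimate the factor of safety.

With seepage parallel to the slope and the water table at the surface, the effective normal stress on the slip plane uses the buoyant unit weight γ' = γ_sat − γ_w while the driving shear stress uses γ_sat:
FS = [c' + γ' z cos²β tanφ'] / [γ_sat z sinβ cosβ]
γ' = 20.5 − 9.81 = 10.69 kN/m³
Numerator = 3.7 + 10.69·4.4·cos²21.0°·tan26.9° = 3.7 + 10.69·4.4·0.8716·0.5073 = 24.498 kPa
Denominator = 20.5·4.4·sin21.0°·cos21.0° = 20.5·4.4·0.3584·0.9336 = 30.178 kPa
FS = 24.498 / 30.178 = 0.812

FS = 0.81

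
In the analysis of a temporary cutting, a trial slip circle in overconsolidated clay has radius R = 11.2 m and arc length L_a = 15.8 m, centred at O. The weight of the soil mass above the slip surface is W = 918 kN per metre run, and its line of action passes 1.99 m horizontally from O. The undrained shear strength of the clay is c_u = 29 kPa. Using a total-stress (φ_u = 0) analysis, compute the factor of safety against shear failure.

Taking moments about the centre O, the resisting moment is provided by the undrained shear strength acting along the arc:
M_R = c_u·L_a·R = 29·15.80·11.2 = 5131.8 kN·m/m
M_D = W·d = 918·1.99 = 1826.8 kN·m/m
FS = M_R / M_D = 5131.8 / 1826.8 = 2.809

FS = 2.81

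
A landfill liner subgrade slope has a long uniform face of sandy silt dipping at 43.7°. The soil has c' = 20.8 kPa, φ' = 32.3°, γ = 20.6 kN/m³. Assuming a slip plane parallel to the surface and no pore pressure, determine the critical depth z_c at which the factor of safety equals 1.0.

z_c = 5.97 m

Setting FS = 1.00 in FS = [c' + γz cos²β tanφ'] / [γz sinβ cosβ] and solving for z:
z = c' / [γ cosβ (FS·sinβ − cosβ·tanφ')]
  = 20.8 / [20.6·cos43.7°·(1.00·sin43.7° − cos43.7°·tan32.3°)]
  = 20.8 / [20.6·0.7230·(1.00·0.6909 − 0.7230·0.6322)]
  = 20.8 / 3.4826 = 5.972 m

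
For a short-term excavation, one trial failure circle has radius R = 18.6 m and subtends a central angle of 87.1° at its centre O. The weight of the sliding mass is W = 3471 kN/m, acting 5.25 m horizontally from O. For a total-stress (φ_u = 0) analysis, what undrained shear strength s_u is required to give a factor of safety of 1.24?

s_u = 43.0 kPa

FS = s_u·L_a·R / (W·d), so s_u = FS·W·d / (L_a·R).
Arc length L_a = R·θ = 18.6·(87.1°·π/180) = 18.6·1.5202 = 28.28 m
s_u = 1.24·3471·5.25 / (28.28·18.6) = 22596.2 / 525.92 = 42.96 kPa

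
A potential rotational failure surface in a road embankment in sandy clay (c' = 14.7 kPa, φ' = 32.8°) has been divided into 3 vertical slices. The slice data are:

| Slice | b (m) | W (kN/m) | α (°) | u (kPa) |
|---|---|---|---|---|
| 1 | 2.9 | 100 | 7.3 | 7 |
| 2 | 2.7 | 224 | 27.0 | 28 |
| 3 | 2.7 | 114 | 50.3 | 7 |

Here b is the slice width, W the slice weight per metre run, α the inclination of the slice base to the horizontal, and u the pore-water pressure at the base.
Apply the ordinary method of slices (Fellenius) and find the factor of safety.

Ordinary method of slices: FS = Σ[c'·Δl_i + (W_i cosα_i − u_i·Δl_i)·tanφ'] / Σ W_i sinα_i, with Δl_i = b_i / cosα_i.
Slice 1: Δl = 2.9/cos7.3° = 2.924 m; N'_1 = 100·cos7.3° − 7·2.924 = 78.7; c'Δl = 42.98; W sinα = 12.7
Slice 2: Δl = 2.7/cos27.0° = 3.030 m; N'_2 = 224·cos27.0° − 28·3.030 = 114.7; c'Δl = 44.55; W sinα = 101.7
Slice 3: Δl = 2.7/cos50.3° = 4.227 m; N'_3 = 114·cos50.3° − 7·4.227 = 43.2; c'Δl = 62.14; W sinα = 87.7
Σc'Δl = 149.7 kN/m; ΣN' = 236.7 kN/m; ΣW sinα = 202.1 kN/m
Resisting = 149.7 + 236.7·tan32.8° = 149.7 + 152.5 = 302.2 kN/m
FS = 302.2 / 202.1 = 1.495

FS = 1.50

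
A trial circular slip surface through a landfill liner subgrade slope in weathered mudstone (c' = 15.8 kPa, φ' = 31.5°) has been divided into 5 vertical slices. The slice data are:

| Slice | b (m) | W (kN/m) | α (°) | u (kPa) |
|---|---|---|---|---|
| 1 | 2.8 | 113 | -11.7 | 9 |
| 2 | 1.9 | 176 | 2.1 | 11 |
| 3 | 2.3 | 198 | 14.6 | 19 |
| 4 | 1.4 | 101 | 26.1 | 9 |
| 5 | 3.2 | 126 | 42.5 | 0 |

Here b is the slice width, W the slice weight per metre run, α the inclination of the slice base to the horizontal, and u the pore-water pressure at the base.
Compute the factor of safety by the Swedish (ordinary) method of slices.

FS = 3.35

Ordinary method of slices: FS = Σ[c'·Δl_i + (W_i cosα_i − u_i·Δl_i)·tanφ'] / Σ W_i sinα_i, with Δl_i = b_i / cosα_i.
Slice 1: Δl = 2.8/cos(-11.7°) = 2.859 m; N'_1 = 113·cos(-11.7°) − 9·2.859 = 84.9; c'Δl = 45.18; W sinα = -22.9
Slice 2: Δl = 1.9/cos2.1° = 1.901 m; N'_2 = 176·cos2.1° − 11·1.901 = 155.0; c'Δl = 30.04; W sinα = 6.4
Slice 3: Δl = 2.3/cos14.6° = 2.377 m; N'_3 = 198·cos14.6° − 19·2.377 = 146.4; c'Δl = 37.55; W sinα = 49.9
Slice 4: Δl = 1.4/cos26.1° = 1.559 m; N'_4 = 101·cos26.1° − 9·1.559 = 76.7; c'Δl = 24.63; W sinα = 44.4
Slice 5: Δl = 3.2/cos42.5° = 4.340 m; N'_5 = 126·cos42.5° − 0·4.340 = 92.9; c'Δl = 68.58; W sinα = 85.1
Σc'Δl = 206.0 kN/m; ΣN' = 555.9 kN/m; ΣW sinα = 163.0 kN/m
Resisting = 206.0 + 555.9·tan31.5° = 206.0 + 340.7 = 546.6 kN/m
FS = 546.6 / 163.0 = 3.354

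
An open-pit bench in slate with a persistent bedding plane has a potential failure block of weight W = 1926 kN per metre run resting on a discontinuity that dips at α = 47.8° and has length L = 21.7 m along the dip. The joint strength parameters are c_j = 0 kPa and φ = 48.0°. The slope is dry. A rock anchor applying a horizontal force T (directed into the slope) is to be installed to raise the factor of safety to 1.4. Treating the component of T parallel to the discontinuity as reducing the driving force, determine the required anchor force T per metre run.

T = 318 kN/m

Resolving forces along and normal to the sliding plane, with the horizontal anchor force T adding T·sinα to the effective normal force and T·cosα acting up the plane against the driving force:
FS = [c_jL + (W cosα + T sinα) tanφ] / [W sinα − T cosα]
Without the anchor: N' = 1293.7 kN/m, driving T_d = 1426.8 kN/m, resisting R = 0·21.7 + 1293.7·tan48.0° = 1436.8 kN/m, FS = 1.01.
Setting FS = 1.4 and solving for T:
1.4·(1426.8 − T cos47.8°) = 1436.8 + T sin47.8°·tan48.0°
T·(sin47.8°·tan48.0° + 1.4·cos47.8°) = 1.4·1426.8 − 1436.8
T·(0.7408·1.1106 + 1.4·0.6717) = 1997.5 − 1436.8 = 560.7
T·1.7632 = 560.7
T = 318.0 kN/m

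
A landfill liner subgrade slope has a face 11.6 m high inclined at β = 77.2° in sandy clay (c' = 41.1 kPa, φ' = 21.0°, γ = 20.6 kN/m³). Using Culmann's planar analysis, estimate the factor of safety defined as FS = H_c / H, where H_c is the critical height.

H_c = (4c'/γ) · sinβ cosφ' / [1 − cos(β − φ')]
    = (4·41.1/20.6) · sin77.2°·cos21.0° / [1 − cos56.2°]
    = 7.981 · 0.9104 / 0.4437 = 16.37 m
FS = H_c / H = 16.37 / 11.6 = 1.412

FS = 1.41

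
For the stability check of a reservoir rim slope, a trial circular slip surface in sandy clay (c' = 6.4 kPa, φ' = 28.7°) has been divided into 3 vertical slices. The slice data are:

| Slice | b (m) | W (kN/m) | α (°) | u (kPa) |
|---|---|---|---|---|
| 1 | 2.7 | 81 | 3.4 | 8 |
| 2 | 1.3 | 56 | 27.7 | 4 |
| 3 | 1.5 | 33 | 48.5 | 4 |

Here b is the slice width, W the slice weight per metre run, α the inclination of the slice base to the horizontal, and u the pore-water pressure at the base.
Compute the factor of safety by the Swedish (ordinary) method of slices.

Ordinary method of slices: FS = Σ[c'·Δl_i + (W_i cosα_i − u_i·Δl_i)·tanφ'] / Σ W_i sinα_i, with Δl_i = b_i / cosα_i.
Slice 1: Δl = 2.7/cos3.4° = 2.705 m; N'_1 = 81·cos3.4° − 8·2.705 = 59.2; c'Δl = 17.31; W sinα = 4.8
Slice 2: Δl = 1.3/cos27.7° = 1.468 m; N'_2 = 56·cos27.7° − 4·1.468 = 43.7; c'Δl = 9.40; W sinα = 26.0
Slice 3: Δl = 1.5/cos48.5° = 2.264 m; N'_3 = 33·cos48.5° − 4·2.264 = 12.8; c'Δl = 14.49; W sinα = 24.7
Σc'Δl = 41.2 kN/m; ΣN' = 115.7 kN/m; ΣW sinα = 55.6 kN/m
Resisting = 41.2 + 115.7·tan28.7° = 41.2 + 63.4 = 104.6 kN/m
FS = 104.6 / 55.6 = 1.882

FS = 1.88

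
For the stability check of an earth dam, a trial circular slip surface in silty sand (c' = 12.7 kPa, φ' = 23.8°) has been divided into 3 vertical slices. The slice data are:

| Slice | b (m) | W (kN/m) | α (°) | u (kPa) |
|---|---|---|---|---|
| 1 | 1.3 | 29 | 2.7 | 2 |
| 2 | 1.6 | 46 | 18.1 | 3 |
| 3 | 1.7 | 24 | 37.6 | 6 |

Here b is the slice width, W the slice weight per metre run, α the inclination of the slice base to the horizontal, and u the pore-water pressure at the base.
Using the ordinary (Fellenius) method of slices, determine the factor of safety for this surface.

Ordinary method of slices: FS = Σ[c'·Δl_i + (W_i cosα_i − u_i·Δl_i)·tanφ'] / Σ W_i sinα_i, with Δl_i = b_i / cosα_i.
Slice 1: Δl = 1.3/cos2.7° = 1.301 m; N'_1 = 29·cos2.7° − 2·1.301 = 26.4; c'Δl = 16.53; W sinα = 1.4
Slice 2: Δl = 1.6/cos18.1° = 1.683 m; N'_2 = 46·cos18.1° − 3·1.683 = 38.7; c'Δl = 21.38; W sinα = 14.3
Slice 3: Δl = 1.7/cos37.6° = 2.146 m; N'_3 = 24·cos37.6° − 6·2.146 = 6.1; c'Δl = 27.25; W sinα = 14.6
Σc'Δl = 65.2 kN/m; ΣN' = 71.2 kN/m; ΣW sinα = 30.3 kN/m
Resisting = 65.2 + 71.2·tan23.8° = 65.2 + 31.4 = 96.6 kN/m
FS = 96.6 / 30.3 = 3.186

FS = 3.19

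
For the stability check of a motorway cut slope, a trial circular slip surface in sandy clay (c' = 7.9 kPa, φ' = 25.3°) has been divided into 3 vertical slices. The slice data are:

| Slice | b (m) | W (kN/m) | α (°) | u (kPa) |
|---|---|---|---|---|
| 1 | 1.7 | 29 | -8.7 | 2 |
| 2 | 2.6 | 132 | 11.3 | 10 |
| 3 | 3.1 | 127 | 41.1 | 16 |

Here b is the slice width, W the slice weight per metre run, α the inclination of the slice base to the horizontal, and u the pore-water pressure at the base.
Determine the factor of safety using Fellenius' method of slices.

FS = 1.35

Ordinary method of slices: FS = Σ[c'·Δl_i + (W_i cosα_i − u_i·Δl_i)·tanφ'] / Σ W_i sinα_i, with Δl_i = b_i / cosα_i.
Slice 1: Δl = 1.7/cos(-8.7°) = 1.720 m; N'_1 = 29·cos(-8.7°) − 2·1.720 = 25.2; c'Δl = 13.59; W sinα = -4.4
Slice 2: Δl = 2.6/cos11.3° = 2.651 m; N'_2 = 132·cos11.3° − 10·2.651 = 102.9; c'Δl = 20.95; W sinα = 25.9
Slice 3: Δl = 3.1/cos41.1° = 4.114 m; N'_3 = 127·cos41.1° − 16·4.114 = 29.9; c'Δl = 32.50; W sinα = 83.5
Σc'Δl = 67.0 kN/m; ΣN' = 158.0 kN/m; ΣW sinα = 105.0 kN/m
Resisting = 67.0 + 158.0·tan25.3° = 67.0 + 74.7 = 141.7 kN/m
FS = 141.7 / 105.0 = 1.350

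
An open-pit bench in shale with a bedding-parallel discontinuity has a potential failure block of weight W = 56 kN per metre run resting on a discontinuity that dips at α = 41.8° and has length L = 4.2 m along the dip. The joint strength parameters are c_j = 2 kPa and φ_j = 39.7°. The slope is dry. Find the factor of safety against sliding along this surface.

Resolving the block weight along and normal to the plane and applying the Mohr–Coulomb strength on the joint:
N' = W cosα = 56·cos41.8° = 41.7 kN/m
Driving force T = W sinα = 56·sin41.8° = 37.3 kN/m
Resisting force R = c_j·L + N'·tanφ_j = 2·4.2 + 41.7·tan39.7° = 8.4 + 34.7 = 43.1 kN/m
FS = R / T = 43.1 / 37.3 = 1.154

FS = 1.15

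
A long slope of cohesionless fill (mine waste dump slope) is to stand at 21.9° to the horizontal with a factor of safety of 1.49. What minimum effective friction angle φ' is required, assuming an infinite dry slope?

φ' = 30.9°

FS = tanφ'/tanβ ⇒ tanφ' = FS · tanβ = 1.49 · tan21.9° = 0.5990
φ' = arctan(0.5990) = 30.92°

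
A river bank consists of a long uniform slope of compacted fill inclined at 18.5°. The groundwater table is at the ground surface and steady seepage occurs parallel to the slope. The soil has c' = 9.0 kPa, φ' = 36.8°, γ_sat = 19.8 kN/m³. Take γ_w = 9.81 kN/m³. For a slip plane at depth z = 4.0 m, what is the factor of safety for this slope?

With seepage parallel to the slope and the water table at the surface, the effective normal stress on the slip plane uses the buoyant unit weight γ' = γ_sat − γ_w while the driving shear stress uses γ_sat:
FS = [c' + γ' z cos²β tanφ'] / [γ_sat z sinβ cosβ]
γ' = 19.8 − 9.81 = 9.99 kN/m³
Numerator = 9.0 + 9.99·4.0·cos²18.5°·tan36.8° = 9.0 + 9.99·4.0·0.8993·0.7481 = 35.884 kPa
Denominator = 19.8·4.0·sin18.5°·cos18.5° = 19.8·4.0·0.3173·0.9483 = 23.832 kPa
FS = 35.884 / 23.832 = 1.506

FS = 1.51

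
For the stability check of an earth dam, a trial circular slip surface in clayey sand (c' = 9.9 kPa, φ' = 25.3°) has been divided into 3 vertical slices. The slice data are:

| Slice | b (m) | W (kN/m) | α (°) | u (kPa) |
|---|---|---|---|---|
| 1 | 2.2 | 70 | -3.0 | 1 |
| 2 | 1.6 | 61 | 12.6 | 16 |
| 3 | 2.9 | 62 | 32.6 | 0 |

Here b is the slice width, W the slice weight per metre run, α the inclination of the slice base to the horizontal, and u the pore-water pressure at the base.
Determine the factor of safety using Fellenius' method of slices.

Ordinary method of slices: FS = Σ[c'·Δl_i + (W_i cosα_i − u_i·Δl_i)·tanφ'] / Σ W_i sinα_i, with Δl_i = b_i / cosα_i.
Slice 1: Δl = 2.2/cos(-3.0°) = 2.203 m; N'_1 = 70·cos(-3.0°) − 1·2.203 = 67.7; c'Δl = 21.81; W sinα = -3.7
Slice 2: Δl = 1.6/cos12.6° = 1.639 m; N'_2 = 61·cos12.6° − 16·1.639 = 33.3; c'Δl = 16.23; W sinα = 13.3
Slice 3: Δl = 2.9/cos32.6° = 3.442 m; N'_3 = 62·cos32.6° − 0·3.442 = 52.2; c'Δl = 34.08; W sinα = 33.4
Σc'Δl = 72.1 kN/m; ΣN' = 153.2 kN/m; ΣW sinα = 43.0 kN/m
Resisting = 72.1 + 153.2·tan25.3° = 72.1 + 72.4 = 144.6 kN/m
FS = 144.6 / 43.0 = 3.358

FS = 3.36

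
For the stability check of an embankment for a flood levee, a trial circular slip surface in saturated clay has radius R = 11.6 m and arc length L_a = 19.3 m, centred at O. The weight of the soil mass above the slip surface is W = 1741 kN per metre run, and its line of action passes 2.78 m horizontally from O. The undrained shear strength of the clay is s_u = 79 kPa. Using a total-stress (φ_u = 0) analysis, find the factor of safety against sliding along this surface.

Taking moments about the centre O, the resisting moment is provided by the undrained shear strength acting along the arc:
M_R = s_u·L_a·R = 79·19.30·11.6 = 17686.5 kN·m/m
M_D = W·d = 1741·2.78 = 4840.0 kN·m/m
FS = M_R / M_D = 17686.5 / 4840.0 = 3.654

FS = 3.65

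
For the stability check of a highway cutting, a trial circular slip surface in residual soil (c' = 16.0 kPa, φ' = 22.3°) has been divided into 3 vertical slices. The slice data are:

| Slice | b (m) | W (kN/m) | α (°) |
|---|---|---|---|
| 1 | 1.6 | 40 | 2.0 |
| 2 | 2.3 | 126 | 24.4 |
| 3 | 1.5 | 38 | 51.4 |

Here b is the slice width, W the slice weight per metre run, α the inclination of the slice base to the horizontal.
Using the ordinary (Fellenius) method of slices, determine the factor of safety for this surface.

Ordinary method of slices: FS = Σ[c'·Δl_i + (W_i cosα_i)·tanφ'] / Σ W_i sinα_i, with Δl_i = b_i / cosα_i.
Slice 1: Δl = 1.6/cos2.0° = 1.601 m; N'_1 = 40·cos2.0° = 40.0; c'Δl = 25.62; W sinα = 1.4
Slice 2: Δl = 2.3/cos24.4° = 2.526 m; N'_2 = 126·cos24.4° = 114.7; c'Δl = 40.41; W sinα = 52.1
Slice 3: Δl = 1.5/cos51.4° = 2.404 m; N'_3 = 38·cos51.4° = 23.7; c'Δl = 38.47; W sinα = 29.7
Σc'Δl = 104.5 kN/m; ΣN' = 178.4 kN/m; ΣW sinα = 83.1 kN/m
Resisting = 104.5 + 178.4·tan22.3° = 104.5 + 73.2 = 177.7 kN/m
FS = 177.7 / 83.1 = 2.137

FS = 2.14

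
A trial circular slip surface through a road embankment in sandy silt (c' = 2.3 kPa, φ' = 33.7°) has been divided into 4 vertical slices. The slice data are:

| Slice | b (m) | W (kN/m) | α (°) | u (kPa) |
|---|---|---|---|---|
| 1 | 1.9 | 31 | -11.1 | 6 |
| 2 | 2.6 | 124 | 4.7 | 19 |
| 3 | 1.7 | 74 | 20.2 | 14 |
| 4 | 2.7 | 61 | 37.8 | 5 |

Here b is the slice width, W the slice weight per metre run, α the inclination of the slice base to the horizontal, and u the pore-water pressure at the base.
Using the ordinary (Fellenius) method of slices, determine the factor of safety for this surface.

FS = 2.00

Ordinary method of slices: FS = Σ[c'·Δl_i + (W_i cosα_i − u_i·Δl_i)·tanφ'] / Σ W_i sinα_i, with Δl_i = b_i / cosα_i.
Slice 1: Δl = 1.9/cos(-11.1°) = 1.936 m; N'_1 = 31·cos(-11.1°) − 6·1.936 = 18.8; c'Δl = 4.45; W sinα = -6.0
Slice 2: Δl = 2.6/cos4.7° = 2.609 m; N'_2 = 124·cos4.7° − 19·2.609 = 74.0; c'Δl = 6.00; W sinα = 10.2
Slice 3: Δl = 1.7/cos20.2° = 1.811 m; N'_3 = 74·cos20.2° − 14·1.811 = 44.1; c'Δl = 4.17; W sinα = 25.6
Slice 4: Δl = 2.7/cos37.8° = 3.417 m; N'_4 = 61·cos37.8° − 5·3.417 = 31.1; c'Δl = 7.86; W sinα = 37.4
Σc'Δl = 22.5 kN/m; ΣN' = 168.0 kN/m; ΣW sinα = 67.1 kN/m
Resisting = 22.5 + 168.0·tan33.7° = 22.5 + 112.1 = 134.5 kN/m
FS = 134.5 / 67.1 = 2.004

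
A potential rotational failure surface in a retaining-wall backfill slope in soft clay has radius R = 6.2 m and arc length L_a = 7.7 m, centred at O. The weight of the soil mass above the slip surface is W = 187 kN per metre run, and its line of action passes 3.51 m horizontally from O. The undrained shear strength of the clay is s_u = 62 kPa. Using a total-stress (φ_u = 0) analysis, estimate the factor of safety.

FS = 4.51

Taking moments about the centre O, the resisting moment is provided by the undrained shear strength acting along the arc:
M_R = s_u·L_a·R = 62·7.70·6.2 = 2959.9 kN·m/m
M_D = W·d = 187·3.51 = 656.4 kN·m/m
FS = M_R / M_D = 2959.9 / 656.4 = 4.509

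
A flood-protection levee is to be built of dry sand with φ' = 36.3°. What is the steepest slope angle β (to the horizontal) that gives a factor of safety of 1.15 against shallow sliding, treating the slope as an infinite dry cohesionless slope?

β = 32.6°

For an infinite dry cohesionless slope FS = tanφ'/tanβ, so tanβ = tanφ' / FS.
tanβ = tan36.3° / 1.15 = 0.7346 / 1.15 = 0.6388
β = arctan(0.6388) = 32.57°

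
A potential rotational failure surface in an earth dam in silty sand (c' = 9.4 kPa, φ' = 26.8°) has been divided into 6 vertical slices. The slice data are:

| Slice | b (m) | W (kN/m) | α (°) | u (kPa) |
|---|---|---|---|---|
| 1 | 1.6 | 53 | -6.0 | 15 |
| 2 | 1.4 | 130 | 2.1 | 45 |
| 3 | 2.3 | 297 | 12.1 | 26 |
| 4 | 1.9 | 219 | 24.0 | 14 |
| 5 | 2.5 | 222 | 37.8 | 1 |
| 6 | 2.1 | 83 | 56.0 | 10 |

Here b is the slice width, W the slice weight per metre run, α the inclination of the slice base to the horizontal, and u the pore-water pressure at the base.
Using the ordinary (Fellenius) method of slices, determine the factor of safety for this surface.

Ordinary method of slices: FS = Σ[c'·Δl_i + (W_i cosα_i − u_i·Δl_i)·tanφ'] / Σ W_i sinα_i, with Δl_i = b_i / cosα_i.
Slice 1: Δl = 1.6/cos(-6.0°) = 1.609 m; N'_1 = 53·cos(-6.0°) − 15·1.609 = 28.6; c'Δl = 15.12; W sinα = -5.5
Slice 2: Δl = 1.4/cos2.1° = 1.401 m; N'_2 = 130·cos2.1° − 45·1.401 = 66.9; c'Δl = 13.17; W sinα = 4.8
Slice 3: Δl = 2.3/cos12.1° = 2.352 m; N'_3 = 297·cos12.1° − 26·2.352 = 229.2; c'Δl = 22.11; W sinα = 62.3
Slice 4: Δl = 1.9/cos24.0° = 2.080 m; N'_4 = 219·cos24.0° − 14·2.080 = 170.9; c'Δl = 19.55; W sinα = 89.1
Slice 5: Δl = 2.5/cos37.8° = 3.164 m; N'_5 = 222·cos37.8° − 1·3.164 = 172.3; c'Δl = 29.74; W sinα = 136.1
Slice 6: Δl = 2.1/cos56.0° = 3.755 m; N'_6 = 83·cos56.0° − 10·3.755 = 8.9; c'Δl = 35.30; W sinα = 68.8
Σc'Δl = 135.0 kN/m; ΣN' = 676.7 kN/m; ΣW sinα = 355.4 kN/m
Resisting = 135.0 + 676.7·tan26.8° = 135.0 + 341.9 = 476.8 kN/m
FS = 476.8 / 355.4 = 1.342

FS = 1.34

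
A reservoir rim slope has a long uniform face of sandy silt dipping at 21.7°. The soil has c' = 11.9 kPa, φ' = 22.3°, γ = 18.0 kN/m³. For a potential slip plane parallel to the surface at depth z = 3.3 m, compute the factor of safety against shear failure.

FS = 1.61

For an infinite slope with a slip plane parallel to the surface (no pore pressure): FS = [c' + γz cos²β tanφ'] / [γz sinβ cosβ].
γz = 18.0·3.3 = 59.40 kN/m²
Numerator = 11.9 + 59.40·cos²21.7°·tan22.3° = 11.9 + 59.40·0.8633·0.4101 = 32.931 kPa
Denominator = 59.40·sin21.7°·cos21.7° = 59.40·0.3697·0.9291 = 20.406 kPa
FS = 32.931 / 20.406 = 1.614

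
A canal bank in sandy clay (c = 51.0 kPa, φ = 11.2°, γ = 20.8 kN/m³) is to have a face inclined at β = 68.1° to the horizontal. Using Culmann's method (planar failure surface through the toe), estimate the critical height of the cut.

H_c = 19.67 m

Culmann's analysis gives the critical failure plane at α_cr = (β + φ)/2 = (68.1 + 11.2)/2 = 39.6°, and the critical height
H_c = (4c/γ) · sinβ cosφ / [1 − cos(β − φ)]
    = (4·51.0/20.8) · sin68.1°·cos11.2° / [1 − cos(56.9°)]
    = 9.808 · 0.9278·0.9810 / [1 − 0.5461]
    = 9.808 · 0.9102 / 0.4539
    = 19.67 m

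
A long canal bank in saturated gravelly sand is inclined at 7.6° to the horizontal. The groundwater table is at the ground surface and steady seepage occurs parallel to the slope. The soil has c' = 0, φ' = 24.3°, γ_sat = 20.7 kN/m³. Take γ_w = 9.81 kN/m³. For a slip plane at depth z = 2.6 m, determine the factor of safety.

FS = 1.78

With seepage parallel to the slope and the water table at the surface, the effective normal stress on the slip plane uses the buoyant unit weight γ' = γ_sat − γ_w while the driving shear stress uses γ_sat:
FS = [c' + γ' z cos²β tanφ'] / [γ_sat z sinβ cosβ]
(For c' = 0 this reduces to FS = (γ'/γ_sat)·tanφ'/tanβ.)
γ' = 20.7 − 9.81 = 10.89 kN/m³
Numerator = 0.0 + 10.89·2.6·cos²7.6°·tan24.3° = 0.0 + 10.89·2.6·0.9825·0.4515 = 12.561 kPa
Denominator = 20.7·2.6·sin7.6°·cos7.6° = 20.7·2.6·0.1323·0.9912 = 7.056 kPa
FS = 12.561 / 7.056 = 1.780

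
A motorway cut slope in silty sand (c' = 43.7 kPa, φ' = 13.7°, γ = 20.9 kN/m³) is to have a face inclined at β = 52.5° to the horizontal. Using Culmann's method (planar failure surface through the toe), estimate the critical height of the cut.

H_c = 29.21 m

Culmann's analysis gives the critical failure plane at α_cr = (β + φ')/2 = (52.5 + 13.7)/2 = 33.1°, and the critical height
H_c = (4c'/γ) · sinβ cosφ' / [1 − cos(β − φ')]
    = (4·43.7/20.9) · sin52.5°·cos13.7° / [1 − cos(38.8°)]
    = 8.364 · 0.7934·0.9715 / [1 − 0.7793]
    = 8.364 · 0.7708 / 0.2207
    = 29.21 m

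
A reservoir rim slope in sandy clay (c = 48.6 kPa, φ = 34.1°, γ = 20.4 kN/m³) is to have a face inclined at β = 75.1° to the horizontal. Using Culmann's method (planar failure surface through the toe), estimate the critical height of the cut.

H_c = 31.09 m

Culmann's analysis gives the critical failure plane at α_cr = (β + φ)/2 = (75.1 + 34.1)/2 = 54.6°, and the critical height
H_c = (4c/γ) · sinβ cosφ / [1 − cos(β − φ)]
    = (4·48.6/20.4) · sin75.1°·cos34.1° / [1 − cos(41.0°)]
    = 9.529 · 0.9664·0.8281 / [1 − 0.7547]
    = 9.529 · 0.8002 / 0.2453
    = 31.09 m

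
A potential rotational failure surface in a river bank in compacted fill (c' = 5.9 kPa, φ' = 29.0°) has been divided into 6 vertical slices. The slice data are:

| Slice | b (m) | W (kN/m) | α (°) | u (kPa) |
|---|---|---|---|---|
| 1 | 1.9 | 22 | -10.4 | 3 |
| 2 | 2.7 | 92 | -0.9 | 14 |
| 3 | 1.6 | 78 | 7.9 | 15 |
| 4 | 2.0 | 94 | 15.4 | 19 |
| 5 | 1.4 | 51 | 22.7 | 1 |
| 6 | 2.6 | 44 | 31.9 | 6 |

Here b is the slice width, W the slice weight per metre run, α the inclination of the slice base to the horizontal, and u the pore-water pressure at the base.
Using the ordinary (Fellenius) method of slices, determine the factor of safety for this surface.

Ordinary method of slices: FS = Σ[c'·Δl_i + (W_i cosα_i − u_i·Δl_i)·tanφ'] / Σ W_i sinα_i, with Δl_i = b_i / cosα_i.
Slice 1: Δl = 1.9/cos(-10.4°) = 1.932 m; N'_1 = 22·cos(-10.4°) − 3·1.932 = 15.8; c'Δl = 11.40; W sinα = -4.0
Slice 2: Δl = 2.7/cos(-0.9°) = 2.700 m; N'_2 = 92·cos(-0.9°) − 14·2.700 = 54.2; c'Δl = 15.93; W sinα = -1.4
Slice 3: Δl = 1.6/cos7.9° = 1.615 m; N'_3 = 78·cos7.9° − 15·1.615 = 53.0; c'Δl = 9.53; W sinα = 10.7
Slice 4: Δl = 2.0/cos15.4° = 2.074 m; N'_4 = 94·cos15.4° − 19·2.074 = 51.2; c'Δl = 12.24; W sinα = 25.0
Slice 5: Δl = 1.4/cos22.7° = 1.518 m; N'_5 = 51·cos22.7° − 1·1.518 = 45.5; c'Δl = 8.95; W sinα = 19.7
Slice 6: Δl = 2.6/cos31.9° = 3.063 m; N'_6 = 44·cos31.9° − 6·3.063 = 19.0; c'Δl = 18.07; W sinα = 23.3
Σc'Δl = 76.1 kN/m; ΣN' = 238.8 kN/m; ΣW sinα = 73.2 kN/m
Resisting = 76.1 + 238.8·tan29.0° = 76.1 + 132.4 = 208.5 kN/m
FS = 208.5 / 73.2 = 2.848

FS = 2.85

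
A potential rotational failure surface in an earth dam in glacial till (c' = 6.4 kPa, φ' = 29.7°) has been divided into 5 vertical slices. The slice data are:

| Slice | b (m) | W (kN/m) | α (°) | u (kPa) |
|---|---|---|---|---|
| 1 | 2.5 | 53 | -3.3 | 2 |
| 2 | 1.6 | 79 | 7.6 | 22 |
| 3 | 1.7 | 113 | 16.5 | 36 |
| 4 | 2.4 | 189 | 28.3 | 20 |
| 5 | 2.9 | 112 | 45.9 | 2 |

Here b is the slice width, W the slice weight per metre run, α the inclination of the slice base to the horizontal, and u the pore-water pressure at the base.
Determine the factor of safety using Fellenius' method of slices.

FS = 1.25

Ordinary method of slices: FS = Σ[c'·Δl_i + (W_i cosα_i − u_i·Δl_i)·tanφ'] / Σ W_i sinα_i, with Δl_i = b_i / cosα_i.
Slice 1: Δl = 2.5/cos(-3.3°) = 2.504 m; N'_1 = 53·cos(-3.3°) − 2·2.504 = 47.9; c'Δl = 16.03; W sinα = -3.1
Slice 2: Δl = 1.6/cos7.6° = 1.614 m; N'_2 = 79·cos7.6° − 22·1.614 = 42.8; c'Δl = 10.33; W sinα = 10.4
Slice 3: Δl = 1.7/cos16.5° = 1.773 m; N'_3 = 113·cos16.5° − 36·1.773 = 44.5; c'Δl = 11.35; W sinα = 32.1
Slice 4: Δl = 2.4/cos28.3° = 2.726 m; N'_4 = 189·cos28.3° − 20·2.726 = 111.9; c'Δl = 17.45; W sinα = 89.6
Slice 5: Δl = 2.9/cos45.9° = 4.167 m; N'_5 = 112·cos45.9° − 2·4.167 = 69.6; c'Δl = 26.67; W sinα = 80.4
Σc'Δl = 81.8 kN/m; ΣN' = 316.7 kN/m; ΣW sinα = 209.5 kN/m
Resisting = 81.8 + 316.7·tan29.7° = 81.8 + 180.7 = 262.5 kN/m
FS = 262.5 / 209.5 = 1.253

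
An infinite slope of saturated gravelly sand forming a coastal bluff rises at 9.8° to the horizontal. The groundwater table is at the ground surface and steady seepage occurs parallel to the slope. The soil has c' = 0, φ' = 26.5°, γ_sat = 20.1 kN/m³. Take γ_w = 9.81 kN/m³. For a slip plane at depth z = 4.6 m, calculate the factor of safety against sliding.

With seepage parallel to the slope and the water table at the surface, the effective normal stress on the slip plane uses the buoyant unit weight γ' = γ_sat − γ_w while the driving shear stress uses γ_sat:
FS = [c' + γ' z cos²β tanφ'] / [γ_sat z sinβ cosβ]
(For c' = 0 this reduces to FS = (γ'/γ_sat)·tanφ'/tanβ.)
γ' = 20.1 − 9.81 = 10.29 kN/m³
Numerator = 0.0 + 10.29·4.6·cos²9.8°·tan26.5° = 0.0 + 10.29·4.6·0.9710·0.4986 = 22.916 kPa
Denominator = 20.1·4.6·sin9.8°·cos9.8° = 20.1·4.6·0.1702·0.9854 = 15.508 kPa
FS = 22.916 / 15.508 = 1.478

FS = 1.48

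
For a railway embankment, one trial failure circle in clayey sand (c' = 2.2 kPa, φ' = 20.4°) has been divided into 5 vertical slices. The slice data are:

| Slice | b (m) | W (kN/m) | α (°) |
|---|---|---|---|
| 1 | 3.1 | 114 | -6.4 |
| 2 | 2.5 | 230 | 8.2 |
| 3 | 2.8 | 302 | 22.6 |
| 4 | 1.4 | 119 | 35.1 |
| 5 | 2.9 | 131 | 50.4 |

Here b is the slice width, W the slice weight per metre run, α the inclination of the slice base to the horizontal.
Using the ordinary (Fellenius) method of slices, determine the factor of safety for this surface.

FS = 1.08

Ordinary method of slices: FS = Σ[c'·Δl_i + (W_i cosα_i)·tanφ'] / Σ W_i sinα_i, with Δl_i = b_i / cosα_i.
Slice 1: Δl = 3.1/cos(-6.4°) = 3.119 m; N'_1 = 114·cos(-6.4°) = 113.3; c'Δl = 6.86; W sinα = -12.7
Slice 2: Δl = 2.5/cos8.2° = 2.526 m; N'_2 = 230·cos8.2° = 227.6; c'Δl = 5.56; W sinα = 32.8
Slice 3: Δl = 2.8/cos22.6° = 3.033 m; N'_3 = 302·cos22.6° = 278.8; c'Δl = 6.67; W sinα = 116.1
Slice 4: Δl = 1.4/cos35.1° = 1.711 m; N'_4 = 119·cos35.1° = 97.4; c'Δl = 3.76; W sinα = 68.4
Slice 5: Δl = 2.9/cos50.4° = 4.550 m; N'_5 = 131·cos50.4° = 83.5; c'Δl = 10.01; W sinα = 100.9
Σc'Δl = 32.9 kN/m; ΣN' = 800.6 kN/m; ΣW sinα = 305.5 kN/m
Resisting = 32.9 + 800.6·tan20.4° = 32.9 + 297.7 = 330.6 kN/m
FS = 330.6 / 305.5 = 1.082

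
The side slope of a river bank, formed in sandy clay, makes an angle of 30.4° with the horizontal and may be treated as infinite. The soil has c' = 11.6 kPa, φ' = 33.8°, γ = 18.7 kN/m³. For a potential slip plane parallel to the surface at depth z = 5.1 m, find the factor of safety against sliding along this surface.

For an infinite slope with a slip plane parallel to the surface (no pore pressure): FS = [c' + γz cos²β tanφ'] / [γz sinβ cosβ].
γz = 18.7·5.1 = 95.37 kN/m²
Numerator = 11.6 + 95.37·cos²30.4°·tan33.8° = 11.6 + 95.37·0.7439·0.6694 = 59.096 kPa
Denominator = 95.37·sin30.4°·cos30.4° = 95.37·0.5060·0.8625 = 41.625 kPa
FS = 59.096 / 41.625 = 1.420

FS = 1.42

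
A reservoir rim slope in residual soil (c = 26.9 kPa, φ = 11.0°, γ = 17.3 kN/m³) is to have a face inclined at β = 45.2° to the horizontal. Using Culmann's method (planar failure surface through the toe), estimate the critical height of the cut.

Culmann's analysis gives the critical failure plane at α_cr = (β + φ)/2 = (45.2 + 11.0)/2 = 28.1°, and the critical height
H_c = (4c/γ) · sinβ cosφ / [1 − cos(β − φ)]
    = (4·26.9/17.3) · sin45.2°·cos11.0° / [1 − cos(34.2°)]
    = 6.220 · 0.7096·0.9816 / [1 − 0.8271]
    = 6.220 · 0.6965 / 0.1729
    = 25.05 m

H_c = 25.05 m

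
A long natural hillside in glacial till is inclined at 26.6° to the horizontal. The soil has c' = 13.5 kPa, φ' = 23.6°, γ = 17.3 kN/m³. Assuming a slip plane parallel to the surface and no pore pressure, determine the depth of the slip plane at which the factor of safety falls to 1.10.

z = 8.57 m

Setting FS = 1.10 in FS = [c' + γz cos²β tanφ'] / [γz sinβ cosβ] and solving for z:
z = c' / [γ cosβ (FS·sinβ − cosβ·tanφ')]
  = 13.5 / [17.3·cos26.6°·(1.10·sin26.6° − cos26.6°·tan23.6°)]
  = 13.5 / [17.3·0.8942·(1.10·0.4478 − 0.8942·0.4369)]
  = 13.5 / 1.5761 = 8.565 m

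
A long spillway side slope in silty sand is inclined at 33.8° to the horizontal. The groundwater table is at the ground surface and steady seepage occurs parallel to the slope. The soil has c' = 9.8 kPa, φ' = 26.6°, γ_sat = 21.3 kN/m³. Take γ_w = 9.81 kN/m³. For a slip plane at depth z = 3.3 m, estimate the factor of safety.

With seepage parallel to the slope and the water table at the surface, the effective normal stress on the slip plane uses the buoyant unit weight γ' = γ_sat − γ_w while the driving shear stress uses γ_sat:
FS = [c' + γ' z cos²β tanφ'] / [γ_sat z sinβ cosβ]
γ' = 21.3 − 9.81 = 11.49 kN/m³
Numerator = 9.8 + 11.49·3.3·cos²33.8°·tan26.6° = 9.8 + 11.49·3.3·0.6905·0.5008 = 22.911 kPa
Denominator = 21.3·3.3·sin33.8°·cos33.8° = 21.3·3.3·0.5563·0.8310 = 32.493 kPa
FS = 22.911 / 32.493 = 0.705

FS = 0.71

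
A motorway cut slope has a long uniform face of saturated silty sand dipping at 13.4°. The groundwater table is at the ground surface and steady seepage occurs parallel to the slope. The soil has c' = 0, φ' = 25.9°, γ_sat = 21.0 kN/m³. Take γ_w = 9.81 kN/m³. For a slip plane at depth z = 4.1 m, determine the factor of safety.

With seepage parallel to the slope and the water table at the surface, the effective normal stress on the slip plane uses the buoyant unit weight γ' = γ_sat − γ_w while the driving shear stress uses γ_sat:
FS = [c' + γ' z cos²β tanφ'] / [γ_sat z sinβ cosβ]
(For c' = 0 this reduces to FS = (γ'/γ_sat)·tanφ'/tanβ.)
γ' = 21.0 − 9.81 = 11.19 kN/m³
Numerator = 0.0 + 11.19·4.1·cos²13.4°·tan25.9° = 0.0 + 11.19·4.1·0.9463·0.4856 = 21.081 kPa
Denominator = 21.0·4.1·sin13.4°·cos13.4° = 21.0·4.1·0.2317·0.9728 = 19.410 kPa
FS = 21.081 / 19.410 = 1.086

FS = 1.09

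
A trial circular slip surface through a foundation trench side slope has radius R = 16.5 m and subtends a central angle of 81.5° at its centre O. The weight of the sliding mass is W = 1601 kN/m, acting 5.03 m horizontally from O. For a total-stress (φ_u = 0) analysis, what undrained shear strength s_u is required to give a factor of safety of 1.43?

FS = s_u·L_a·R / (W·d), so s_u = FS·W·d / (L_a·R).
Arc length L_a = R·θ = 16.5·(81.5°·π/180) = 16.5·1.4224 = 23.47 m
s_u = 1.43·1601·5.03 / (23.47·16.5) = 11515.8 / 387.26 = 29.74 kPa

s_u = 29.7 kPa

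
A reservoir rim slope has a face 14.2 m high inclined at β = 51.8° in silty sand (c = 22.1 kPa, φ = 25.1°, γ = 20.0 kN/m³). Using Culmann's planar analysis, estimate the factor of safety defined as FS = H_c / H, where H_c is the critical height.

H_c = (4c/γ) · sinβ cosφ / [1 − cos(β − φ)]
    = (4·22.1/20.0) · sin51.8°·cos25.1° / [1 − cos26.7°]
    = 4.420 · 0.7116 / 0.1066 = 29.50 m
FS = H_c / H = 29.50 / 14.2 = 2.077

FS = 2.08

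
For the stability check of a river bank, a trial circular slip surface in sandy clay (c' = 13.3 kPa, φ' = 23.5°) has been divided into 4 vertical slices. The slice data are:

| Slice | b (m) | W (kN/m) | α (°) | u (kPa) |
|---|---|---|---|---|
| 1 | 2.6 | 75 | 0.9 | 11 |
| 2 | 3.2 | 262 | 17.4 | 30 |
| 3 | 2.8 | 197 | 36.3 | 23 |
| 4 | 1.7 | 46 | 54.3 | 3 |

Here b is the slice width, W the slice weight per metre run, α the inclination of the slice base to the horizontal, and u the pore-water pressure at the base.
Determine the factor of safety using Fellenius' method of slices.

Ordinary method of slices: FS = Σ[c'·Δl_i + (W_i cosα_i − u_i·Δl_i)·tanφ'] / Σ W_i sinα_i, with Δl_i = b_i / cosα_i.
Slice 1: Δl = 2.6/cos0.9° = 2.600 m; N'_1 = 75·cos0.9° − 11·2.600 = 46.4; c'Δl = 34.58; W sinα = 1.2
Slice 2: Δl = 3.2/cos17.4° = 3.353 m; N'_2 = 262·cos17.4° − 30·3.353 = 149.4; c'Δl = 44.60; W sinα = 78.3
Slice 3: Δl = 2.8/cos36.3° = 3.474 m; N'_3 = 197·cos36.3° − 23·3.474 = 78.9; c'Δl = 46.21; W sinα = 116.6
Slice 4: Δl = 1.7/cos54.3° = 2.913 m; N'_4 = 46·cos54.3° − 3·2.913 = 18.1; c'Δl = 38.75; W sinα = 37.4
Σc'Δl = 164.1 kN/m; ΣN' = 292.8 kN/m; ΣW sinα = 233.5 kN/m
Resisting = 164.1 + 292.8·tan23.5° = 164.1 + 127.3 = 291.4 kN/m
FS = 291.4 / 233.5 = 1.248

FS = 1.25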